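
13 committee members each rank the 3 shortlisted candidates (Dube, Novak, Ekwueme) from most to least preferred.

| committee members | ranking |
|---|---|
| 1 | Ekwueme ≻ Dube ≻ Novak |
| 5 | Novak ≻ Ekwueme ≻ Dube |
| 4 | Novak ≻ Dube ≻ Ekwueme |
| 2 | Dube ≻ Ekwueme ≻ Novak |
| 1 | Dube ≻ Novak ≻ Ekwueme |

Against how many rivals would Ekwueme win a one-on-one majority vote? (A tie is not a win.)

0

Ekwueme against each rival (13 committee members):
Ekwueme vs Dube: Ekwueme preferred on 1+5 = 6 ballots; Dube wins 7–6.
Ekwueme vs Novak: Ekwueme is ranked higher on 1+2 = 3 ballots, Novak on 10. Novak wins 10–3.
Ekwueme beats no one; loses to Dube, Novak — 0 pairwise wins.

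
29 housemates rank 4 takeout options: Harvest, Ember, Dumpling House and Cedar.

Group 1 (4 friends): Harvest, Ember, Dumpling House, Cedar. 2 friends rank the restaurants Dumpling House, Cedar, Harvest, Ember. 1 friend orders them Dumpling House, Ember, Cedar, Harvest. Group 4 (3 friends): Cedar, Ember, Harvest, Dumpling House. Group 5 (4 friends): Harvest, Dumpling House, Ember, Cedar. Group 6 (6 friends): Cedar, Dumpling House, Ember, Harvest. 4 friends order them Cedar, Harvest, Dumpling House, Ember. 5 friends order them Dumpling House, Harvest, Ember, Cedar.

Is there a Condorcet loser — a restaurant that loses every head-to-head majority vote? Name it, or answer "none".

Head-to-head results (29 friends):
Harvest–Ember: Harvest 19–10.
Harvest vs Dumpling House: 4+3+4+4 = 15 for Harvest, 14 for Dumpling House — Harvest by 15–14.
Harvest vs Cedar: Harvest preferred on 4+4+5 = 13 ballots; Cedar wins 16–13.
Ember vs Dumpling House: 7 to 22, Dumpling House.
Ember vs Cedar: Cedar, 15–14.
Dumpling House vs Cedar: Dumpling House preferred on 4+2+1+4+5 = 16 ballots; Dumpling House wins 16–13.
Only Ember has no wins; Ember is the Condorcet loser.

Ember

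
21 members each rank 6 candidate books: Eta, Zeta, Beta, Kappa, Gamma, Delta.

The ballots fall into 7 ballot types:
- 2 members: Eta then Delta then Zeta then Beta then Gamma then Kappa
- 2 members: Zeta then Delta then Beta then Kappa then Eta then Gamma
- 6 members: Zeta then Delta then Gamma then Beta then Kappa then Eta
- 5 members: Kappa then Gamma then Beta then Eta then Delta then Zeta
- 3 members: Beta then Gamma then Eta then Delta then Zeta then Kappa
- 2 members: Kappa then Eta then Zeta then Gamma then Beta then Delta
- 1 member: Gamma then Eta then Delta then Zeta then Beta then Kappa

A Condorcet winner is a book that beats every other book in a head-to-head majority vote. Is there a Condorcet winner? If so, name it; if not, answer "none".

none

Check each pair by majority over 21 ballots:
Eta vs Zeta: Eta wins 13–8.
Eta–Beta: Beta 16–5.
Eta vs Kappa: Kappa, 15–6.
Eta vs Gamma: Gamma wins 15–6.
Eta vs Delta: Eta is ranked higher on 2+5+3+2+1 = 13 ballots, Delta on 8. Eta wins 13–8.
Zeta vs Beta: 13 to 8, Zeta.
Zeta vs Kappa: Zeta preferred on 2+2+6+3+1 = 14 ballots; Zeta wins 14–7.
Zeta vs Gamma: Zeta is ranked higher on 2+2+6+2 = 12 ballots, Gamma on 9. Zeta wins 12–9.
Zeta vs Delta: Delta, 11–10.
Beta–Kappa: Beta 14–7.
Beta vs Gamma: Beta is ranked higher on 2+2+3 = 7 ballots, Gamma on 14. Gamma wins 14–7.
Beta vs Delta: Delta, 11–10.
Kappa vs Gamma: 9 to 12, Gamma.
Kappa vs Delta: Delta wins 14–7.
Gamma vs Delta: Gamma is ranked higher on 5+3+2+1 = 11 ballots, Delta on 10. Gamma wins 11–10.
No book is unbeaten: Eta loses to Beta; Zeta loses to Eta; Beta loses to Zeta; Kappa loses to Zeta; Gamma loses to Zeta; Delta loses to Eta. In particular Eta → Zeta → Beta → Eta is a majority cycle — no Condorcet winner exists.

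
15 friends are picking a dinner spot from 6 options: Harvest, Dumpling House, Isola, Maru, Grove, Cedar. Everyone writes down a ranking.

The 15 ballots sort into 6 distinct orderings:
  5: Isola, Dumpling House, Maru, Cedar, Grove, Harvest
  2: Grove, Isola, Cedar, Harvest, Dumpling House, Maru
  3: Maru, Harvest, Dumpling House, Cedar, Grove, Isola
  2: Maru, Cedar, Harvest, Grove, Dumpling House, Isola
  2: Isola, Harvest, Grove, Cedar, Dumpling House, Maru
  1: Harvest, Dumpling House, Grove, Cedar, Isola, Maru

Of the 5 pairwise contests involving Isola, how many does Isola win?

4

Isola against each rival (15 friends):
Isola vs Harvest: Isola, 9–6.
Isola–Dumpling House: Isola 9–6.
Isola vs Maru: Isola preferred on 5+2+2+1 = 10 ballots; Isola wins 10–5.
Isola–Grove: Grove 8–7.
Isola vs Cedar: 5+2+2 = 9 for Isola, 6 for Cedar — Isola by 9–6.
Isola beats Harvest, Dumpling House, Maru, Cedar; loses to Grove — 4 pairwise wins.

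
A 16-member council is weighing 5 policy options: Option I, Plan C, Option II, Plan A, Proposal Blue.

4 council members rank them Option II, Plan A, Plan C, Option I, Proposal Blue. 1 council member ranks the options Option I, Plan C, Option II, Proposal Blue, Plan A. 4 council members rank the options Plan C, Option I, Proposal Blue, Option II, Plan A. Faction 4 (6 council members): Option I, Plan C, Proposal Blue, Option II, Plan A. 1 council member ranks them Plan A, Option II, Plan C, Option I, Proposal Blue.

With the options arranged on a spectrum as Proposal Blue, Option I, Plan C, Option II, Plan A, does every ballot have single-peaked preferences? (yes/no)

Axis positions: Proposal Blue=1, Option I=2, Plan C=3, Option II=4, Plan A=5.
Faction 1 (peak Option II at position 4): ranking walks positions 4-5-3-2-1, expanding outward from the peak — single-peaked.
Faction 2 (peak Option I at position 2): ranking walks positions 2-3-4-1-5, expanding outward from the peak — single-peaked.
Faction 3 (peak Plan C at position 3): ranking walks positions 3-2-1-4-5, expanding outward from the peak — single-peaked.
Faction 4 (peak Option I at position 2): ranking walks positions 2-3-1-4-5, expanding outward from the peak — single-peaked.
Faction 5 (peak Plan A at position 5): ranking walks positions 5-4-3-2-1, expanding outward from the peak — single-peaked.
Every ranking is single-peaked on this axis.

yes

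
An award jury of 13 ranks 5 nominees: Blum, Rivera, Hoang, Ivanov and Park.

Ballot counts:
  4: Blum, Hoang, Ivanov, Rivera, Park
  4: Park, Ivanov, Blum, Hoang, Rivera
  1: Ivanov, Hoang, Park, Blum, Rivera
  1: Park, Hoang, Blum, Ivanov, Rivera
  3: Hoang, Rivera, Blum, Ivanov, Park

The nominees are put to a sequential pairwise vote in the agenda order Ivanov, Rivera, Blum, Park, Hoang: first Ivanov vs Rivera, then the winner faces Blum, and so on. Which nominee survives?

Blum

Round 1: Ivanov vs Rivera — 10–3, Ivanov advances.
Round 2: Ivanov vs Blum — 5–8, Blum advances.
Round 3: Blum vs Park — 7–6, Blum advances.
Round 4: Blum vs Hoang — 8–5, Blum advances.
The agenda winner is Blum.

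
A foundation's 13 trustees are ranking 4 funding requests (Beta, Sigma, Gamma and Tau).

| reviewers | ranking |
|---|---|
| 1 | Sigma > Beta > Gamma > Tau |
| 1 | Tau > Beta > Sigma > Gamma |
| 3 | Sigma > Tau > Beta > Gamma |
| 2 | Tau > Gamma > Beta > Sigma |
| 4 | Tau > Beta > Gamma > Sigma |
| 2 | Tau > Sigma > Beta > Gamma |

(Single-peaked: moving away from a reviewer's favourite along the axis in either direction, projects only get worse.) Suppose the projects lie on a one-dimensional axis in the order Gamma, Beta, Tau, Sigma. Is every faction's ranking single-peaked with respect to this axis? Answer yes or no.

Axis positions: Gamma=1, Beta=2, Tau=3, Sigma=4.
Faction 1: ranking walks positions 4-2-1-3; Beta is ranked above Tau even though Tau lies between Beta and the peak Sigma on the axis — preferences dip and rise again. Not single-peaked.
Faction 2 (peak Tau at position 3): ranking walks positions 3-2-4-1, expanding outward from the peak — single-peaked.
Faction 3 (peak Sigma at position 4): ranking walks positions 4-3-2-1, expanding outward from the peak — single-peaked.
Faction 4: ranking walks positions 3-1-2-4; Gamma is ranked above Beta even though Beta lies between Gamma and the peak Tau on the axis — preferences dip and rise again. Not single-peaked.
Faction 5 (peak Tau at position 3): ranking walks positions 3-2-1-4, expanding outward from the peak — single-peaked.
Faction 6 (peak Tau at position 3): ranking walks positions 3-4-2-1, expanding outward from the peak — single-peaked.
Faction 1 violates single-peakedness, so the profile is not single-peaked on this axis.

no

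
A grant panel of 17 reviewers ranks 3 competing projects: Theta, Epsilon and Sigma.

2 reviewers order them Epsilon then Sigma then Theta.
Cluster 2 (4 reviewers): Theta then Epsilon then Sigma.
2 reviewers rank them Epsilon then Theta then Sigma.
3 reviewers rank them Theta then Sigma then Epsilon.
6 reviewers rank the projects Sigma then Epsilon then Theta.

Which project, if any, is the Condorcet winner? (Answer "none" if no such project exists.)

Check each pair by majority over 17 ballots:
Theta vs Epsilon: 7 to 10, Epsilon.
Theta vs Sigma: Theta preferred on 4+2+3 = 9 ballots; Theta wins 9–8.
Epsilon vs Sigma: 8 to 9, Sigma.
Every project loses at least once (Theta loses to Epsilon; Epsilon loses to Sigma; Sigma loses to Theta). The majority relation contains the cycle Theta beats Sigma beats Epsilon beats Theta, so there is no Condorcet winner.

none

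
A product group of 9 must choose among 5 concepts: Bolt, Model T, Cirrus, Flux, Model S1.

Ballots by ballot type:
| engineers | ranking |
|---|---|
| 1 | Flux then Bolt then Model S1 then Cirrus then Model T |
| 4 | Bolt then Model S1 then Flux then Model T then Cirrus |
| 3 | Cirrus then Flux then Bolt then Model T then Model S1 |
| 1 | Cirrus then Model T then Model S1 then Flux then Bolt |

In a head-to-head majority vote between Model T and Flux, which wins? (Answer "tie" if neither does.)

Flux

Ballots ranking Model T above Flux: 1.
Ballots ranking Flux above Model T: 9 − 1 = 8.
Flux wins the head-to-head 8–1.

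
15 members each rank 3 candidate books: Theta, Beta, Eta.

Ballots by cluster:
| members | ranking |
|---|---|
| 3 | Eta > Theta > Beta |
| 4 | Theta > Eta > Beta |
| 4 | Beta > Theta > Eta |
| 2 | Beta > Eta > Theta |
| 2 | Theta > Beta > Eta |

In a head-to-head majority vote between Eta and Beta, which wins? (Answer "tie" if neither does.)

Ballots ranking Eta above Beta: 3 + 4 = 7.
Ballots ranking Beta above Eta: 15 − 7 = 8.
Beta wins the head-to-head 8–7.

Beta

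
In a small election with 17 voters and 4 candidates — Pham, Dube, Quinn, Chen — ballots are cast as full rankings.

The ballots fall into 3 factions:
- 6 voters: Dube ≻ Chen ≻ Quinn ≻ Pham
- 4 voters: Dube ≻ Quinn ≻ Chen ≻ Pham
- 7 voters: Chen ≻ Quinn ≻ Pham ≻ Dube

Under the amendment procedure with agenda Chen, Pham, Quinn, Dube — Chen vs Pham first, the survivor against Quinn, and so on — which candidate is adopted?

Round 1: Chen vs Pham — 17–0, Chen advances.
Round 2: Chen vs Quinn — 13–4, Chen advances.
Round 3: Chen vs Dube — 7–10, Dube advances.
The agenda winner is Dube.

Dube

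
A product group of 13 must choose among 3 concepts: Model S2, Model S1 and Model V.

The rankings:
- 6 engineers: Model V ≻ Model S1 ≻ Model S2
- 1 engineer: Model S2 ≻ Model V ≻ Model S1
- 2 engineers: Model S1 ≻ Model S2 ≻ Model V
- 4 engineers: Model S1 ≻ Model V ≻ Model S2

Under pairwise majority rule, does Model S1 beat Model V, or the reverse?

Model V

Ballots ranking Model S1 above Model V: 2 + 4 = 6.
Ballots ranking Model V above Model S1: 13 − 6 = 7.
Model V wins the head-to-head 7–6.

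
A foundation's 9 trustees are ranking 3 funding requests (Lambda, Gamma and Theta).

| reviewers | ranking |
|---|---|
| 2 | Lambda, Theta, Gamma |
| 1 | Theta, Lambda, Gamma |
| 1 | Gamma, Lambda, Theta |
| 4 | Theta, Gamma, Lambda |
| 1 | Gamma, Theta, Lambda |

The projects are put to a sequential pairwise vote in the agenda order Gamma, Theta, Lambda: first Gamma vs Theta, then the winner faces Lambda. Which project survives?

Theta

Round 1: Gamma vs Theta — 2–7, Theta advances.
Round 2: Theta vs Lambda — 6–3, Theta advances.
Theta survives the agenda.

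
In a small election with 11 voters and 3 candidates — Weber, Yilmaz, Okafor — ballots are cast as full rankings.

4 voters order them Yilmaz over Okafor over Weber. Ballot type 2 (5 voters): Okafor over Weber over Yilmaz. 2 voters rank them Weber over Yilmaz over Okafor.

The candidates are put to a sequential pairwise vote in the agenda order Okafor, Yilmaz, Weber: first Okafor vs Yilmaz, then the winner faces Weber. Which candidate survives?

Weber

Round 1: Okafor vs Yilmaz — 5–6, Yilmaz advances.
Round 2: Yilmaz vs Weber — 4–7, Weber advances.
The agenda winner is Weber.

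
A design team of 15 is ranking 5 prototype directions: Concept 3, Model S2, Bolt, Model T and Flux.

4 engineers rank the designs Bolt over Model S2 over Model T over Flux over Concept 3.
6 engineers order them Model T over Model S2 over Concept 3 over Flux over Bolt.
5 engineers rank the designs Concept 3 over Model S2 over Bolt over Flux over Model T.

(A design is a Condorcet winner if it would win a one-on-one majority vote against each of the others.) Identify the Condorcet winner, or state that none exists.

Pairwise majorities:
Concept 3 vs Model S2: Concept 3 is ranked higher on 5 ballots, Model S2 on 10. Model S2 wins 10–5.
Concept 3 vs Bolt: 6+5 = 11 for Concept 3, 4 for Bolt — Concept 3 by 11–4.
Concept 3 vs Model T: 5 for Concept 3, 10 for Model T — Model T by 10–5.
Concept 3 vs Flux: Concept 3 preferred on 6+5 = 11 ballots; Concept 3 wins 11–4.
Model S2 vs Bolt: 6+5 = 11 for Model S2, 4 for Bolt — Model S2 by 11–4.
Model S2 vs Model T: Model S2 preferred on 4+5 = 9 ballots; Model S2 wins 9–6.
Model S2 vs Flux: Model S2 is ranked higher on 4+6+5 = 15 ballots, Flux on 0. Model S2 wins 15–0.
Bolt vs Model T: Bolt preferred on 4+5 = 9 ballots; Bolt wins 9–6.
Bolt vs Flux: 9 to 6, Bolt.
Model T vs Flux: Model T preferred on 4+6 = 10 ballots; Model T wins 10–5.
Model S2 defeats every rival head-to-head and is the Condorcet winner.

Model S2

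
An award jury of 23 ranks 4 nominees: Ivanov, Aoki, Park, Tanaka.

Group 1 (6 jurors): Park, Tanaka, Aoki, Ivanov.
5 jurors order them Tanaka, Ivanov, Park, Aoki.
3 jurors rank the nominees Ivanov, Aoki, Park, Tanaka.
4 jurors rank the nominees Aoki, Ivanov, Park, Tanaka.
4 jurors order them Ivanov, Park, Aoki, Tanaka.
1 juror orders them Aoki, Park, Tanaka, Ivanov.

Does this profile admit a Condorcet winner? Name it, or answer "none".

none

Check each pair by majority over 23 ballots:
Ivanov vs Aoki: Ivanov, 12–11.
Ivanov vs Park: Ivanov is ranked higher on 5+3+4+4 = 16 ballots, Park on 7. Ivanov wins 16–7.
Ivanov vs Tanaka: Tanaka, 12–11.
Aoki–Park: Park 15–8.
Aoki vs Tanaka: Aoki wins 12–11.
Park vs Tanaka: 6+3+4+4+1 = 18 for Park, 5 for Tanaka — Park by 18–5.
Every nominee loses at least once (Ivanov loses to Tanaka; Aoki loses to Ivanov; Park loses to Ivanov; Tanaka loses to Aoki). The majority relation contains the cycle Ivanov beats Aoki beats Tanaka beats Ivanov, so there is no Condorcet winner.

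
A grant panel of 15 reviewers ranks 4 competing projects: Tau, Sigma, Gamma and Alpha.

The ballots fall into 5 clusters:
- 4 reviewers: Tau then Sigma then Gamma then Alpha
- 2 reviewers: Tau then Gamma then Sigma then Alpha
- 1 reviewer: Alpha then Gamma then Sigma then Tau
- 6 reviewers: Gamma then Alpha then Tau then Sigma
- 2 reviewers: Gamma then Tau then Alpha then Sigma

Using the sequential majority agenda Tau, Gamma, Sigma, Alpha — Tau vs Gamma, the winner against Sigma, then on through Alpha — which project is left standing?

Gamma

Round 1: Tau vs Gamma — 6–9, Gamma advances.
Round 2: Gamma vs Sigma — 11–4, Gamma advances.
Round 3: Gamma vs Alpha — 14–1, Gamma advances.
Gamma survives the agenda.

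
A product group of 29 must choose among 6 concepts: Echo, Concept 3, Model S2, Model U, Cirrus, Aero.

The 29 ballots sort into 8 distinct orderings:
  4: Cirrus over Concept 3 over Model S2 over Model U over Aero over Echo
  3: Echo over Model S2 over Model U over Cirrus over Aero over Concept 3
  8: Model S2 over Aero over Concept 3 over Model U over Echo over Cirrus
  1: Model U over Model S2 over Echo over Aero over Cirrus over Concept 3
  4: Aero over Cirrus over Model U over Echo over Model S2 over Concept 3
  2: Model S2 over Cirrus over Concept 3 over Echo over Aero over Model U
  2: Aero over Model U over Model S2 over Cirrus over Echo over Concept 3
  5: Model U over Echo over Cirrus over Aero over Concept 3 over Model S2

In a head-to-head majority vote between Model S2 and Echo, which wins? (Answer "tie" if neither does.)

Model S2

Ballots ranking Model S2 above Echo: 4 + 8 + 1 + 2 + 2 = 17.
Ballots ranking Echo above Model S2: 29 − 17 = 12.
Model S2 wins the head-to-head 17–12.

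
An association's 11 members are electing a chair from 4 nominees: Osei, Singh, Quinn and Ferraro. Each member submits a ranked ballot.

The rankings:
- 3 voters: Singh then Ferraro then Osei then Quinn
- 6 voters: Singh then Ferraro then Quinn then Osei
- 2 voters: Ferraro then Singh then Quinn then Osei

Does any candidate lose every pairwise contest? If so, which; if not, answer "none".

Head-to-head results (11 voters):
Osei vs Singh: Osei preferred on 0 ballots; Singh wins 11–0.
Osei vs Quinn: 3 for Osei, 8 for Quinn — Quinn by 8–3.
Osei vs Ferraro: 0 to 11, Ferraro.
Singh–Quinn: Singh 11–0.
Singh vs Ferraro: Singh, 9–2.
Quinn vs Ferraro: Ferraro, 11–0.
Only Osei has no wins; Osei is the Condorcet loser.

Osei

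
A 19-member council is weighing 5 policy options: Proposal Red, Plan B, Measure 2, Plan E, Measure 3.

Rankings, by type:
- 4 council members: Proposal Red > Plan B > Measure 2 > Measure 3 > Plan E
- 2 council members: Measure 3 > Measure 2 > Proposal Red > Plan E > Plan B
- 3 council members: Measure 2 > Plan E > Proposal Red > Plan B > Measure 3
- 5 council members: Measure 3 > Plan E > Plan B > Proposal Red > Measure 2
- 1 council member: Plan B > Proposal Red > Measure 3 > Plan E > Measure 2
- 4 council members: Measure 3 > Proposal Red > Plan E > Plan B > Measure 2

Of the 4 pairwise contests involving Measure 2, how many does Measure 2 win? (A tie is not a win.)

Measure 2 against each rival (19 council members):
Measure 2 vs Proposal Red: 5 to 14, Proposal Red.
Measure 2 vs Plan B: Plan B, 14–5.
Measure 2 vs Plan E: Measure 2 is ranked higher on 4+2+3 = 9 ballots, Plan E on 10. Plan E wins 10–9.
Measure 2 vs Measure 3: 7 to 12, Measure 3.
Measure 2 beats no one; loses to Proposal Red, Plan B, Plan E, Measure 3 — 0 pairwise wins.

0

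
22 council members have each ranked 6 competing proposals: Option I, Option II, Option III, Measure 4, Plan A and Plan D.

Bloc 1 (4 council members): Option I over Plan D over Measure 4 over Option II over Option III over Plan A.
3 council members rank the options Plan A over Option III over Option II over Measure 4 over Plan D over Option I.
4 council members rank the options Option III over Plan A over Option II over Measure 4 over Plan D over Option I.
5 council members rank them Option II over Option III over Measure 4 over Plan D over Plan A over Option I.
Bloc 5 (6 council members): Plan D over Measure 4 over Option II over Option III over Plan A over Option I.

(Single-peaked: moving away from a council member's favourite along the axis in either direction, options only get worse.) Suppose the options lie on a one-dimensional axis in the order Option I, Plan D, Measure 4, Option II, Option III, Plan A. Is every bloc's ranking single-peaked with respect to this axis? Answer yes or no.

yes

Axis positions: Option I=1, Plan D=2, Measure 4=3, Option II=4, Option III=5, Plan A=6.
Bloc 1 (peak Option I at position 1): ranking walks positions 1-2-3-4-5-6, expanding outward from the peak — single-peaked.
Bloc 2 (peak Plan A at position 6): ranking walks positions 6-5-4-3-2-1, expanding outward from the peak — single-peaked.
Bloc 3 (peak Option III at position 5): ranking walks positions 5-6-4-3-2-1, expanding outward from the peak — single-peaked.
Bloc 4 (peak Option II at position 4): ranking walks positions 4-5-3-2-6-1, expanding outward from the peak — single-peaked.
Bloc 5 (peak Plan D at position 2): ranking walks positions 2-3-4-5-6-1, expanding outward from the peak — single-peaked.
Every ranking is single-peaked on this axis.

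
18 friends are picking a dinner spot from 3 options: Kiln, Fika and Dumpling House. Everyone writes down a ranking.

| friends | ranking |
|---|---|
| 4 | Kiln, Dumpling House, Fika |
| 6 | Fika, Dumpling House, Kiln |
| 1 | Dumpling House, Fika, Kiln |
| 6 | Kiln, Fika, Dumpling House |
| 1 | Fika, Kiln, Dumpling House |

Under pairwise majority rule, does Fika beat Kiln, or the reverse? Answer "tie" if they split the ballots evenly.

Ballots ranking Fika above Kiln: 6 + 1 + 1 = 8.
Ballots ranking Kiln above Fika: 18 − 8 = 10.
Kiln wins the head-to-head 10–8.

Kiln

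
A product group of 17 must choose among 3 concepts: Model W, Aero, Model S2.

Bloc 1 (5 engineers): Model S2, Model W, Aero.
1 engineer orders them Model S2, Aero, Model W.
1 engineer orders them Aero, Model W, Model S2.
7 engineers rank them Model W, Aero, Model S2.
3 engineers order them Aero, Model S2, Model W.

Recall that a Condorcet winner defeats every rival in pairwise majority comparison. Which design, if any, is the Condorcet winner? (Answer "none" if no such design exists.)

none

Check each pair by majority over 17 ballots:
Model W vs Aero: Model W, 12–5.
Model W vs Model S2: Model S2 wins 9–8.
Aero–Model S2: Aero 11–6.
No design is unbeaten: Model W loses to Model S2; Aero loses to Model W; Model S2 loses to Aero. In particular Model W > Aero > Model S2 > Model W is a majority cycle — no Condorcet winner exists.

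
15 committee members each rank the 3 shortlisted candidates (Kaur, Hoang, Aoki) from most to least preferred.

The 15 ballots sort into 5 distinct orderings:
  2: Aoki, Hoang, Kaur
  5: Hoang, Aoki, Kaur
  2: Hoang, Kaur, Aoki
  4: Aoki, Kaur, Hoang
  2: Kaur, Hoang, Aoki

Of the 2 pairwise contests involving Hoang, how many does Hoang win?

Hoang against each rival (15 committee members):
Hoang vs Kaur: Hoang wins 9–6.
Hoang vs Aoki: Hoang, 9–6.
Hoang beats Kaur, Aoki — 2 pairwise wins.

2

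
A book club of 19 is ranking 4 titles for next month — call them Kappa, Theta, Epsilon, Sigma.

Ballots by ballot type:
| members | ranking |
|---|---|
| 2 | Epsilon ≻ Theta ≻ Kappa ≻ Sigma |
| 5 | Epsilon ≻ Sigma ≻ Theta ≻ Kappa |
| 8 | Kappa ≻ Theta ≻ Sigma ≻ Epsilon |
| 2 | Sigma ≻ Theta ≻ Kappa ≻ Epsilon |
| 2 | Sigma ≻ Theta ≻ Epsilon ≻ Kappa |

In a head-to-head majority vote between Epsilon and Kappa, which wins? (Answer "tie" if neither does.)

Kappa

Ballots ranking Epsilon above Kappa: 2 + 5 + 2 = 9.
Ballots ranking Kappa above Epsilon: 19 − 9 = 10.
Kappa wins the head-to-head 10–9.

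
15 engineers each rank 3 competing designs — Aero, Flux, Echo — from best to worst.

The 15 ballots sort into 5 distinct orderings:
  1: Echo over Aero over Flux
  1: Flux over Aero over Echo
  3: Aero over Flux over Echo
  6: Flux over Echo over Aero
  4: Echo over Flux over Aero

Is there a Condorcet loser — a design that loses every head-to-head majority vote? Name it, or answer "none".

Aero

Head-to-head results (15 engineers):
Aero vs Flux: Aero preferred on 1+3 = 4 ballots; Flux wins 11–4.
Aero vs Echo: Aero preferred on 1+3 = 4 ballots; Echo wins 11–4.
Flux vs Echo: 10 to 5, Flux.
Only Aero has no wins; Aero is the Condorcet loser.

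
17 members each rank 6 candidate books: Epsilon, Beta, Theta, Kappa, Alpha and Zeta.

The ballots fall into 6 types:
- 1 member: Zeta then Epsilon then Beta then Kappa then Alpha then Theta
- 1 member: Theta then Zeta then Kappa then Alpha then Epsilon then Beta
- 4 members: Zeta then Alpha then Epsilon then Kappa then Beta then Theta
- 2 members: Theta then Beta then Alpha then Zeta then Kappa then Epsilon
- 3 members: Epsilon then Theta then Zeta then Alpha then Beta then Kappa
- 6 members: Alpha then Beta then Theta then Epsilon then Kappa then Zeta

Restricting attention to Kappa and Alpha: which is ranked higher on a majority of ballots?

Alpha

Ballots ranking Kappa above Alpha: 1 + 1 = 2.
Ballots ranking Alpha above Kappa: 17 − 2 = 15.
Alpha wins the head-to-head 15–2.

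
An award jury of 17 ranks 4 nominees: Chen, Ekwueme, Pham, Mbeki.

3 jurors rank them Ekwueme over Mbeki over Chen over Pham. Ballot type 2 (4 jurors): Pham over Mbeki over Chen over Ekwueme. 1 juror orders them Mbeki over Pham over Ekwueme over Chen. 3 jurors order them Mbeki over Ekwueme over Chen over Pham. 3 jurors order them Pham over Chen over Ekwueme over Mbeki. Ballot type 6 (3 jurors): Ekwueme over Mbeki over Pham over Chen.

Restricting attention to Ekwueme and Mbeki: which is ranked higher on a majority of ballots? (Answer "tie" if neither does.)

Ballots ranking Ekwueme above Mbeki: 3 + 3 + 3 = 9.
Ballots ranking Mbeki above Ekwueme: 17 − 9 = 8.
Ekwueme wins the head-to-head 9–8.

Ekwueme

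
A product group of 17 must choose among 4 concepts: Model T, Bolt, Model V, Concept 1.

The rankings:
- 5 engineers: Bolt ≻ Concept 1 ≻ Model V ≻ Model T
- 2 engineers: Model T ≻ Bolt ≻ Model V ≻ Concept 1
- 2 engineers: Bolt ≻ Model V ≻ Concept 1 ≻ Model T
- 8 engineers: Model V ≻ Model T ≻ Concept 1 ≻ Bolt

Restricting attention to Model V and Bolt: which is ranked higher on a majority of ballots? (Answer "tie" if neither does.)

Ballots ranking Model V above Bolt: 8.
Ballots ranking Bolt above Model V: 17 − 8 = 9.
Bolt wins the head-to-head 9–8.

Bolt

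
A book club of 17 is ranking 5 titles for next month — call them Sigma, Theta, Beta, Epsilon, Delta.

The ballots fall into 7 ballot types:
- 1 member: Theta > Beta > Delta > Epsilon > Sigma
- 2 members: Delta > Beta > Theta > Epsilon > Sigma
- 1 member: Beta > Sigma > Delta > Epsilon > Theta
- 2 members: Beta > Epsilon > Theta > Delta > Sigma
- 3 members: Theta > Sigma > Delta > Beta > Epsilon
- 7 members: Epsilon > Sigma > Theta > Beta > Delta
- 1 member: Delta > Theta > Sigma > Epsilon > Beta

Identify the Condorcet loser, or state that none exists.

Pairwise majorities:
Sigma vs Theta: Theta wins 9–8.
Sigma vs Beta: Sigma preferred on 3+7+1 = 11 ballots; Sigma wins 11–6.
Sigma vs Epsilon: 5 to 12, Epsilon.
Sigma vs Delta: Sigma wins 11–6.
Theta vs Beta: Theta, 12–5.
Theta vs Epsilon: Epsilon, 10–7.
Theta vs Delta: 13 to 4, Theta.
Beta vs Epsilon: Beta wins 9–8.
Beta vs Delta: Beta preferred on 1+1+2+7 = 11 ballots; Beta wins 11–6.
Epsilon vs Delta: Epsilon is ranked higher on 2+7 = 9 ballots, Delta on 8. Epsilon wins 9–8.
Delta is beaten in every head-to-head and is the Condorcet loser.

Delta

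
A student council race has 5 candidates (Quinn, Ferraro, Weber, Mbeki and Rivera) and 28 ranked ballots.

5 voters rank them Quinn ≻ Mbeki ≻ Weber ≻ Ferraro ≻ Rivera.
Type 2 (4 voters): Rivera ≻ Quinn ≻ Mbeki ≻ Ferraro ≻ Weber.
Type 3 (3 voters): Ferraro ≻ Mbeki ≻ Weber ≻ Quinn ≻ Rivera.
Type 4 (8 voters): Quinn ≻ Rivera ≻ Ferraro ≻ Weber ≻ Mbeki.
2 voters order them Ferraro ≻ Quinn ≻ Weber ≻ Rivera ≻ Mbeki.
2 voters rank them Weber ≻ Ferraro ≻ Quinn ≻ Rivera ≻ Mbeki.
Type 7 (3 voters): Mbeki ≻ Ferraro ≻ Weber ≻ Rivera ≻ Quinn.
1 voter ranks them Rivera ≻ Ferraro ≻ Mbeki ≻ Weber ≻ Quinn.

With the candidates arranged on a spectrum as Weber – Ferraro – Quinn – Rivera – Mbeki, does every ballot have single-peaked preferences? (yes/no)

no

Axis positions: Weber=1, Ferraro=2, Quinn=3, Rivera=4, Mbeki=5.
Type 1: ranking walks positions 3-5-1-2-4; Mbeki is ranked above Rivera even though Rivera lies between Mbeki and the peak Quinn on the axis — preferences dip and rise again. Not single-peaked.
Type 2 (peak Rivera at position 4): ranking walks positions 4-3-5-2-1, expanding outward from the peak — single-peaked.
Type 3: ranking walks positions 2-5-1-3-4; Mbeki is ranked above Quinn even though Quinn lies between Mbeki and the peak Ferraro on the axis — preferences dip and rise again. Not single-peaked.
Type 4 (peak Quinn at position 3): ranking walks positions 3-4-2-1-5, expanding outward from the peak — single-peaked.
Type 5 (peak Ferraro at position 2): ranking walks positions 2-3-1-4-5, expanding outward from the peak — single-peaked.
Type 6 (peak Weber at position 1): ranking walks positions 1-2-3-4-5, expanding outward from the peak — single-peaked.
Type 7: ranking walks positions 5-2-1-4-3; Ferraro is ranked above Rivera even though Rivera lies between Ferraro and the peak Mbeki on the axis — preferences dip and rise again. Not single-peaked.
Type 8: ranking walks positions 4-2-5-1-3; Ferraro is ranked above Quinn even though Quinn lies between Ferraro and the peak Rivera on the axis — preferences dip and rise again. Not single-peaked.
Type 1 violates single-peakedness, so the profile is not single-peaked on this axis.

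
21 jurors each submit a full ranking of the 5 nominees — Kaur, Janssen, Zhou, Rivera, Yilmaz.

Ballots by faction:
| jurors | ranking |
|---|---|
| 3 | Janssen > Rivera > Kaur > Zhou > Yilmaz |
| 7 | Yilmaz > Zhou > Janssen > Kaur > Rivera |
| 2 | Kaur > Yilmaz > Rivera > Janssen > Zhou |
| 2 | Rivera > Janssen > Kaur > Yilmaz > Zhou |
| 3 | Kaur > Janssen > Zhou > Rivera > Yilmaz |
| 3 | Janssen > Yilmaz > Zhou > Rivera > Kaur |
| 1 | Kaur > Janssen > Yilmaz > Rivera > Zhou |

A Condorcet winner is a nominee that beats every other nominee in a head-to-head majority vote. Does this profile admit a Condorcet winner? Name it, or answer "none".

Pairwise majorities:
Kaur vs Janssen: Kaur is ranked higher on 2+3+1 = 6 ballots, Janssen on 15. Janssen wins 15–6.
Kaur vs Zhou: Kaur is ranked higher on 3+2+2+3+1 = 11 ballots, Zhou on 10. Kaur wins 11–10.
Kaur vs Rivera: Kaur is ranked higher on 7+2+3+1 = 13 ballots, Rivera on 8. Kaur wins 13–8.
Kaur vs Yilmaz: 11 to 10, Kaur.
Janssen vs Zhou: Janssen preferred on 3+2+2+3+3+1 = 14 ballots; Janssen wins 14–7.
Janssen vs Rivera: Janssen is ranked higher on 3+7+3+3+1 = 17 ballots, Rivera on 4. Janssen wins 17–4.
Janssen vs Yilmaz: 12 to 9, Janssen.
Zhou vs Rivera: 13 to 8, Zhou.
Zhou vs Yilmaz: Zhou preferred on 3+3 = 6 ballots; Yilmaz wins 15–6.
Rivera vs Yilmaz: Rivera is ranked higher on 3+2+3 = 8 ballots, Yilmaz on 13. Yilmaz wins 13–8.
Janssen defeats every rival head-to-head and is the Condorcet winner.

Janssen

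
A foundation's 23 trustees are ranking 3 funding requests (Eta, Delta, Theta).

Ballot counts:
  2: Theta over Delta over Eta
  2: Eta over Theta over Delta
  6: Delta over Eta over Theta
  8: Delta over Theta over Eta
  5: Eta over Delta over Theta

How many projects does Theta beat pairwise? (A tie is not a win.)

Theta against each rival (23 reviewers):
Theta vs Eta: Theta preferred on 2+8 = 10 ballots; Eta wins 13–10.
Theta–Delta: Delta 19–4.
Theta beats no one; loses to Eta, Delta — 0 pairwise wins.

0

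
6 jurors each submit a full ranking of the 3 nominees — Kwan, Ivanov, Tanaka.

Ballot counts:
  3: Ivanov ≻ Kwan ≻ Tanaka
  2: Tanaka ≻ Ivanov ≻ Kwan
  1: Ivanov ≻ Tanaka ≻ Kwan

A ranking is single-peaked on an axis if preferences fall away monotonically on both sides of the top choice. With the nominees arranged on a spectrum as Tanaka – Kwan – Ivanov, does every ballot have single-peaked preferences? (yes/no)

Axis positions: Tanaka=1, Kwan=2, Ivanov=3.
Bloc 1 (peak Ivanov at position 3): ranking walks positions 3-2-1, expanding outward from the peak — single-peaked.
Bloc 2: ranking walks positions 1-3-2; Ivanov is ranked above Kwan even though Kwan lies between Ivanov and the peak Tanaka on the axis — preferences dip and rise again. Not single-peaked.
Bloc 3: ranking walks positions 3-1-2; Tanaka is ranked above Kwan even though Kwan lies between Tanaka and the peak Ivanov on the axis — preferences dip and rise again. Not single-peaked.
Bloc 2 violates single-peakedness, so the profile is not single-peaked on this axis.

no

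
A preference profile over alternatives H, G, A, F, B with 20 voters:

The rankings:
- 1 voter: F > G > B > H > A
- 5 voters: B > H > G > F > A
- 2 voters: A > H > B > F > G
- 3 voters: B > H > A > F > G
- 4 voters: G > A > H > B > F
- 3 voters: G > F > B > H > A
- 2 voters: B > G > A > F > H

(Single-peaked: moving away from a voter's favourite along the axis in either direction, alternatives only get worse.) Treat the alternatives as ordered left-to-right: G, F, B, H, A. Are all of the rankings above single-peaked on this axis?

Axis positions: G=1, F=2, B=3, H=4, A=5.
Ballot type 1 (peak F at position 2): ranking walks positions 2-1-3-4-5, expanding outward from the peak — single-peaked.
Ballot type 2: ranking walks positions 3-4-1-2-5; G is ranked above F even though F lies between G and the peak B on the axis — preferences dip and rise again. Not single-peaked.
Ballot type 3 (peak A at position 5): ranking walks positions 5-4-3-2-1, expanding outward from the peak — single-peaked.
Ballot type 4 (peak B at position 3): ranking walks positions 3-4-5-2-1, expanding outward from the peak — single-peaked.
Ballot type 5: ranking walks positions 1-5-4-3-2; A is ranked above F even though F lies between A and the peak G on the axis — preferences dip and rise again. Not single-peaked.
Ballot type 6 (peak G at position 1): ranking walks positions 1-2-3-4-5, expanding outward from the peak — single-peaked.
Ballot type 7: ranking walks positions 3-1-5-2-4; G is ranked above F even though F lies between G and the peak B on the axis — preferences dip and rise again. Not single-peaked.
Ballot type 2 violates single-peakedness, so the profile is not single-peaked on this axis.

no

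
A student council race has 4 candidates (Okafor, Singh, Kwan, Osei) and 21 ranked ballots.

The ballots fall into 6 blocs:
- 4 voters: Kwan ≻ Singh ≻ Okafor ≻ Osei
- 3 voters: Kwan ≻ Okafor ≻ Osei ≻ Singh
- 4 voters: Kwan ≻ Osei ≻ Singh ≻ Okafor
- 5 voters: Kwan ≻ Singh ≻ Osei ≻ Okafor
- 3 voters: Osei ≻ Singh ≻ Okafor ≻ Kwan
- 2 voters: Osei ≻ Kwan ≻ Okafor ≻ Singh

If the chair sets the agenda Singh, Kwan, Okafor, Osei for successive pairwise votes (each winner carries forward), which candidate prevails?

Round 1: Singh vs Kwan — 3–18, Kwan advances.
Round 2: Kwan vs Okafor — 18–3, Kwan advances.
Round 3: Kwan vs Osei — 16–5, Kwan advances.
The agenda winner is Kwan.

Kwan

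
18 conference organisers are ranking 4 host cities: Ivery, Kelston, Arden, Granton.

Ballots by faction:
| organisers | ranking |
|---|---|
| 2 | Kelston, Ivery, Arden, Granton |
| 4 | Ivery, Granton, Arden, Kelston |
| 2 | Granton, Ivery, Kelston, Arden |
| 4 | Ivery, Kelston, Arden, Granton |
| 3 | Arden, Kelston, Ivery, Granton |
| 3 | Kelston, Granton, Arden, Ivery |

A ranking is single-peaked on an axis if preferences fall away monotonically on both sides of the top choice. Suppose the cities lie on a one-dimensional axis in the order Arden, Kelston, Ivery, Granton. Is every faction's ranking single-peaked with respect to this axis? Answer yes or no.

Axis positions: Arden=1, Kelston=2, Ivery=3, Granton=4.
Faction 1 (peak Kelston at position 2): ranking walks positions 2-3-1-4, expanding outward from the peak — single-peaked.
Faction 2: ranking walks positions 3-4-1-2; Arden is ranked above Kelston even though Kelston lies between Arden and the peak Ivery on the axis — preferences dip and rise again. Not single-peaked.
Faction 3 (peak Granton at position 4): ranking walks positions 4-3-2-1, expanding outward from the peak — single-peaked.
Faction 4 (peak Ivery at position 3): ranking walks positions 3-2-1-4, expanding outward from the peak — single-peaked.
Faction 5 (peak Arden at position 1): ranking walks positions 1-2-3-4, expanding outward from the peak — single-peaked.
Faction 6: ranking walks positions 2-4-1-3; Granton is ranked above Ivery even though Ivery lies between Granton and the peak Kelston on the axis — preferences dip and rise again. Not single-peaked.
Faction 2 violates single-peakedness, so the profile is not single-peaked on this axis.

no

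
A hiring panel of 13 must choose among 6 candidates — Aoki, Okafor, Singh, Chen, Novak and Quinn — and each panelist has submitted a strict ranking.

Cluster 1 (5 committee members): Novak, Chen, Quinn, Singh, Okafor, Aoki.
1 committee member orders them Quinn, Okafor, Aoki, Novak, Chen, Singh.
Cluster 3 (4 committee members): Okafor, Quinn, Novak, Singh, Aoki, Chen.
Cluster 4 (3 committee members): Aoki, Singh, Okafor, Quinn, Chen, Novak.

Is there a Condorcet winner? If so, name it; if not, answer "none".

Check each pair by majority over 13 ballots:
Aoki vs Okafor: 3 to 10, Okafor.
Aoki vs Singh: Aoki is ranked higher on 1+3 = 4 ballots, Singh on 9. Singh wins 9–4.
Aoki vs Chen: Aoki is ranked higher on 1+4+3 = 8 ballots, Chen on 5. Aoki wins 8–5.
Aoki vs Novak: Aoki is ranked higher on 1+3 = 4 ballots, Novak on 9. Novak wins 9–4.
Aoki vs Quinn: Aoki preferred on 3 ballots; Quinn wins 10–3.
Okafor vs Singh: Okafor preferred on 1+4 = 5 ballots; Singh wins 8–5.
Okafor vs Chen: 1+4+3 = 8 for Okafor, 5 for Chen — Okafor by 8–5.
Okafor vs Novak: 1+4+3 = 8 for Okafor, 5 for Novak — Okafor by 8–5.
Okafor vs Quinn: Okafor preferred on 4+3 = 7 ballots; Okafor wins 7–6.
Singh vs Chen: Singh is ranked higher on 4+3 = 7 ballots, Chen on 6. Singh wins 7–6.
Singh vs Novak: Singh is ranked higher on 3 ballots, Novak on 10. Novak wins 10–3.
Singh vs Quinn: 3 for Singh, 10 for Quinn — Quinn by 10–3.
Chen vs Novak: 3 to 10, Novak.
Chen vs Quinn: 5 to 8, Quinn.
Novak vs Quinn: 5 for Novak, 8 for Quinn — Quinn by 8–5.
Every candidate loses at least once (Aoki loses to Okafor; Okafor loses to Singh; Singh loses to Novak; Chen loses to Aoki; Novak loses to Okafor; Quinn loses to Okafor). The majority relation contains the cycle Okafor → Novak → Singh → Okafor, so there is no Condorcet winner.

none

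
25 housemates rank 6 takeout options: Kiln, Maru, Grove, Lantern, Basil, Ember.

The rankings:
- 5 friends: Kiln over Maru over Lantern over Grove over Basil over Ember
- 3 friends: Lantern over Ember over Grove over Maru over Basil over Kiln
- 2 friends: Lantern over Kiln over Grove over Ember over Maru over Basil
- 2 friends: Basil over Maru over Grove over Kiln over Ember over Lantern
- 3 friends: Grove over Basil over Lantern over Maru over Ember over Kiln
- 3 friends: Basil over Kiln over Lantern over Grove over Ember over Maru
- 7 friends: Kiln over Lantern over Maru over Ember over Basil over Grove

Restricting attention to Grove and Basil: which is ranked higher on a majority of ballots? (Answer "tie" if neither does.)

Ballots ranking Grove above Basil: 5 + 3 + 2 + 3 = 13.
Ballots ranking Basil above Grove: 25 − 13 = 12.
Grove wins the head-to-head 13–12.

Grove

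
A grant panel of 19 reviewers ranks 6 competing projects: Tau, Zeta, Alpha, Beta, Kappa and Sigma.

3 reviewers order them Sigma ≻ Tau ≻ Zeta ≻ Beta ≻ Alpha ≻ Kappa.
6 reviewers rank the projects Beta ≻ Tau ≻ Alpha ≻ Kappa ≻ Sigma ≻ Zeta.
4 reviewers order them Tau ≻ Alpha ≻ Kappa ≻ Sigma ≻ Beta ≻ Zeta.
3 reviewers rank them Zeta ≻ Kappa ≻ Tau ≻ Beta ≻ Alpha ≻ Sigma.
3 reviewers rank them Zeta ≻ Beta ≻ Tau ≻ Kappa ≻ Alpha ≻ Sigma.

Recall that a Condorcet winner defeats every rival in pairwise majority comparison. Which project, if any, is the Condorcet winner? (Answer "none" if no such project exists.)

Tau

Head-to-head results (19 reviewers):
Tau vs Zeta: Tau, 13–6.
Tau vs Alpha: Tau, 19–0.
Tau vs Beta: Tau, 10–9.
Tau vs Kappa: Tau wins 16–3.
Tau–Sigma: Tau 16–3.
Zeta vs Alpha: Alpha, 10–9.
Zeta vs Beta: Beta wins 10–9.
Zeta vs Kappa: Kappa, 10–9.
Zeta–Sigma: Sigma 13–6.
Alpha vs Beta: Beta wins 15–4.
Alpha–Kappa: Alpha 13–6.
Alpha vs Sigma: Alpha, 16–3.
Beta vs Kappa: Beta wins 12–7.
Beta vs Sigma: Beta, 12–7.
Kappa–Sigma: Kappa 16–3.
Tau defeats every rival head-to-head and is the Condorcet winner.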